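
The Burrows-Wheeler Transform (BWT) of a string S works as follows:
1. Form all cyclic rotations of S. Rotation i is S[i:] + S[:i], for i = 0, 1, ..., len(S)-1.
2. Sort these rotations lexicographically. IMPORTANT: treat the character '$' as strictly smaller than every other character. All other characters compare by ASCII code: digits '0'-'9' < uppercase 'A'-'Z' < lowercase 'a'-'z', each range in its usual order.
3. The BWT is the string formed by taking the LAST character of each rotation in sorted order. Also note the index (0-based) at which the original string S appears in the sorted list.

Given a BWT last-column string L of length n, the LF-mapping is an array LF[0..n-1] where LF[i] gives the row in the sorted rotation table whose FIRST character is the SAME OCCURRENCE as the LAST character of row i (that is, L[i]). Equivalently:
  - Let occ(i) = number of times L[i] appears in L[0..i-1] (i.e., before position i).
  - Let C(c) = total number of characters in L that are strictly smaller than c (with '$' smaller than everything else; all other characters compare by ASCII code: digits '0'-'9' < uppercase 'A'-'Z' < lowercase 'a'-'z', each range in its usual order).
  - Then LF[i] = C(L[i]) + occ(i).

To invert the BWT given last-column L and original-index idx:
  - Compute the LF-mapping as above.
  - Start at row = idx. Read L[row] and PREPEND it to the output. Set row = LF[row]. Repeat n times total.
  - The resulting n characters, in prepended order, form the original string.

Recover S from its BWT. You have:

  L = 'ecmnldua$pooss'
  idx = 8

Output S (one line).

Answer: opossumcandle$

Derivation:
LF mapping: 4 2 6 7 5 3 13 1 0 10 8 9 11 12
Walk LF starting at row 8, prepending L[row]:
  step 1: row=8, L[8]='$', prepend. Next row=LF[8]=0
  step 2: row=0, L[0]='e', prepend. Next row=LF[0]=4
  step 3: row=4, L[4]='l', prepend. Next row=LF[4]=5
  step 4: row=5, L[5]='d', prepend. Next row=LF[5]=3
  step 5: row=3, L[3]='n', prepend. Next row=LF[3]=7
  step 6: row=7, L[7]='a', prepend. Next row=LF[7]=1
  step 7: row=1, L[1]='c', prepend. Next row=LF[1]=2
  step 8: row=2, L[2]='m', prepend. Next row=LF[2]=6
  step 9: row=6, L[6]='u', prepend. Next row=LF[6]=13
  step 10: row=13, L[13]='s', prepend. Next row=LF[13]=12
  step 11: row=12, L[12]='s', prepend. Next row=LF[12]=11
  step 12: row=11, L[11]='o', prepend. Next row=LF[11]=9
  step 13: row=9, L[9]='p', prepend. Next row=LF[9]=10
  step 14: row=10, L[10]='o', prepend. Next row=LF[10]=8
Reversed output: opossumcandle$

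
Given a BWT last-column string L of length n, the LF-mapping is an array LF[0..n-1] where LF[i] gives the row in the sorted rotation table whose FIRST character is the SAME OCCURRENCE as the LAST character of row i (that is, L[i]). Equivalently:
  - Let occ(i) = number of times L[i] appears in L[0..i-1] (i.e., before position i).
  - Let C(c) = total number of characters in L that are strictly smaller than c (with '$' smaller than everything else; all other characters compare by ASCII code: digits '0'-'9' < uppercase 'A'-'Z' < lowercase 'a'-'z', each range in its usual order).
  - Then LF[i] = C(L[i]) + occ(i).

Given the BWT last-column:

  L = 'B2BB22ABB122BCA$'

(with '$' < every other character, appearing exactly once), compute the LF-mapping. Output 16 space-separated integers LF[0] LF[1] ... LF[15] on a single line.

Char counts: '$':1, '1':1, '2':5, 'A':2, 'B':6, 'C':1
C (first-col start): C('$')=0, C('1')=1, C('2')=2, C('A')=7, C('B')=9, C('C')=15
L[0]='B': occ=0, LF[0]=C('B')+0=9+0=9
L[1]='2': occ=0, LF[1]=C('2')+0=2+0=2
L[2]='B': occ=1, LF[2]=C('B')+1=9+1=10
L[3]='B': occ=2, LF[3]=C('B')+2=9+2=11
L[4]='2': occ=1, LF[4]=C('2')+1=2+1=3
L[5]='2': occ=2, LF[5]=C('2')+2=2+2=4
L[6]='A': occ=0, LF[6]=C('A')+0=7+0=7
L[7]='B': occ=3, LF[7]=C('B')+3=9+3=12
L[8]='B': occ=4, LF[8]=C('B')+4=9+4=13
L[9]='1': occ=0, LF[9]=C('1')+0=1+0=1
L[10]='2': occ=3, LF[10]=C('2')+3=2+3=5
L[11]='2': occ=4, LF[11]=C('2')+4=2+4=6
L[12]='B': occ=5, LF[12]=C('B')+5=9+5=14
L[13]='C': occ=0, LF[13]=C('C')+0=15+0=15
L[14]='A': occ=1, LF[14]=C('A')+1=7+1=8
L[15]='$': occ=0, LF[15]=C('$')+0=0+0=0

Answer: 9 2 10 11 3 4 7 12 13 1 5 6 14 15 8 0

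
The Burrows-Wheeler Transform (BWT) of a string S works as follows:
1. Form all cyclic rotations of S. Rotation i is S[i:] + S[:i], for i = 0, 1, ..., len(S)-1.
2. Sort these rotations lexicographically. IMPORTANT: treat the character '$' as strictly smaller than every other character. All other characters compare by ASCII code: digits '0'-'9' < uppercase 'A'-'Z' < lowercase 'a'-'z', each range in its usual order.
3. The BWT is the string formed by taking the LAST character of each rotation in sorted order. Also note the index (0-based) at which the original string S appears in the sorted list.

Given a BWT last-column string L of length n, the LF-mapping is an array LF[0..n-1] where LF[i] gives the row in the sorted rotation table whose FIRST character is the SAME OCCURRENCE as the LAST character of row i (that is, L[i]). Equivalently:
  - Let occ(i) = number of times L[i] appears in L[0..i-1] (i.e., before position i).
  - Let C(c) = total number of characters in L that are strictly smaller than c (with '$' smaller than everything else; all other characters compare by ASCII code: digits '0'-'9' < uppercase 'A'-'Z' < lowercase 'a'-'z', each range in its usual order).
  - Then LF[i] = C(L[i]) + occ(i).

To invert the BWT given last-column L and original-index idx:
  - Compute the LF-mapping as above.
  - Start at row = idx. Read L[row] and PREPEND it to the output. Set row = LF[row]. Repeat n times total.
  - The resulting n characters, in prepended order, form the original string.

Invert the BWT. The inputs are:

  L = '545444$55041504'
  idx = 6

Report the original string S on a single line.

LF mapping: 10 4 11 5 6 7 0 12 13 1 8 3 14 2 9
Walk LF starting at row 6, prepending L[row]:
  step 1: row=6, L[6]='$', prepend. Next row=LF[6]=0
  step 2: row=0, L[0]='5', prepend. Next row=LF[0]=10
  step 3: row=10, L[10]='4', prepend. Next row=LF[10]=8
  step 4: row=8, L[8]='5', prepend. Next row=LF[8]=13
  step 5: row=13, L[13]='0', prepend. Next row=LF[13]=2
  step 6: row=2, L[2]='5', prepend. Next row=LF[2]=11
  step 7: row=11, L[11]='1', prepend. Next row=LF[11]=3
  step 8: row=3, L[3]='4', prepend. Next row=LF[3]=5
  step 9: row=5, L[5]='4', prepend. Next row=LF[5]=7
  step 10: row=7, L[7]='5', prepend. Next row=LF[7]=12
  step 11: row=12, L[12]='5', prepend. Next row=LF[12]=14
  step 12: row=14, L[14]='4', prepend. Next row=LF[14]=9
  step 13: row=9, L[9]='0', prepend. Next row=LF[9]=1
  step 14: row=1, L[1]='4', prepend. Next row=LF[1]=4
  step 15: row=4, L[4]='4', prepend. Next row=LF[4]=6
Reversed output: 44045544150545$

Answer: 44045544150545$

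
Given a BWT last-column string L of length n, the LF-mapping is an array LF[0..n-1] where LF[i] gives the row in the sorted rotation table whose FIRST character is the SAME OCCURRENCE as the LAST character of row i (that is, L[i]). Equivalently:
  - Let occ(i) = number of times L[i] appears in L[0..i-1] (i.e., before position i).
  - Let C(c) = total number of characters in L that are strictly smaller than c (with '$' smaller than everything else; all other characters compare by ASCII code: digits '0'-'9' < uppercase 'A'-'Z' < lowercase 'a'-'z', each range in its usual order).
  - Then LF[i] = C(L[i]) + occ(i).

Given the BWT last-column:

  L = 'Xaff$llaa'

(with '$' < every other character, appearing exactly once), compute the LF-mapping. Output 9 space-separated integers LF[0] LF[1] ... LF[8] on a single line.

Answer: 1 2 5 6 0 7 8 3 4

Derivation:
Char counts: '$':1, 'X':1, 'a':3, 'f':2, 'l':2
C (first-col start): C('$')=0, C('X')=1, C('a')=2, C('f')=5, C('l')=7
L[0]='X': occ=0, LF[0]=C('X')+0=1+0=1
L[1]='a': occ=0, LF[1]=C('a')+0=2+0=2
L[2]='f': occ=0, LF[2]=C('f')+0=5+0=5
L[3]='f': occ=1, LF[3]=C('f')+1=5+1=6
L[4]='$': occ=0, LF[4]=C('$')+0=0+0=0
L[5]='l': occ=0, LF[5]=C('l')+0=7+0=7
L[6]='l': occ=1, LF[6]=C('l')+1=7+1=8
L[7]='a': occ=1, LF[7]=C('a')+1=2+1=3
L[8]='a': occ=2, LF[8]=C('a')+2=2+2=4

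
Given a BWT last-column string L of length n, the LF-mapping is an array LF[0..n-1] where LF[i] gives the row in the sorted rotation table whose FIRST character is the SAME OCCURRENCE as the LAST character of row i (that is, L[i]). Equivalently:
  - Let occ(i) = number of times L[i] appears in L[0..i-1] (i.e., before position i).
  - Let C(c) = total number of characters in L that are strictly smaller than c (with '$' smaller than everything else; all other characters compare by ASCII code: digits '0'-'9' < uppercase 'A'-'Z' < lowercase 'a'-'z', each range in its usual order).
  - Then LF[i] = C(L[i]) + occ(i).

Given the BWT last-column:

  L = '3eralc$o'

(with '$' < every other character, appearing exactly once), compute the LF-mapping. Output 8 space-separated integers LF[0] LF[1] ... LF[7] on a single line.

Answer: 1 4 7 2 5 3 0 6

Derivation:
Char counts: '$':1, '3':1, 'a':1, 'c':1, 'e':1, 'l':1, 'o':1, 'r':1
C (first-col start): C('$')=0, C('3')=1, C('a')=2, C('c')=3, C('e')=4, C('l')=5, C('o')=6, C('r')=7
L[0]='3': occ=0, LF[0]=C('3')+0=1+0=1
L[1]='e': occ=0, LF[1]=C('e')+0=4+0=4
L[2]='r': occ=0, LF[2]=C('r')+0=7+0=7
L[3]='a': occ=0, LF[3]=C('a')+0=2+0=2
L[4]='l': occ=0, LF[4]=C('l')+0=5+0=5
L[5]='c': occ=0, LF[5]=C('c')+0=3+0=3
L[6]='$': occ=0, LF[6]=C('$')+0=0+0=0
L[7]='o': occ=0, LF[7]=C('o')+0=6+0=6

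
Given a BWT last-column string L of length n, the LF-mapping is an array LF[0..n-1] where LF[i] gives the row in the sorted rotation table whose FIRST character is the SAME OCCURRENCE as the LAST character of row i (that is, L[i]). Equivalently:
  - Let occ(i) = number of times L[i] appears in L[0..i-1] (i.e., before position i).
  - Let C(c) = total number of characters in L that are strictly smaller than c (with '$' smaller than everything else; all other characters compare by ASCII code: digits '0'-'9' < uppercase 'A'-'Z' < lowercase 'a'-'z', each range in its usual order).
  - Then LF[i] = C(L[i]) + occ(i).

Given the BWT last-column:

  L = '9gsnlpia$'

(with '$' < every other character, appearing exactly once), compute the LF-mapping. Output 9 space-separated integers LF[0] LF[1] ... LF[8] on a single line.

Answer: 1 3 8 6 5 7 4 2 0

Derivation:
Char counts: '$':1, '9':1, 'a':1, 'g':1, 'i':1, 'l':1, 'n':1, 'p':1, 's':1
C (first-col start): C('$')=0, C('9')=1, C('a')=2, C('g')=3, C('i')=4, C('l')=5, C('n')=6, C('p')=7, C('s')=8
L[0]='9': occ=0, LF[0]=C('9')+0=1+0=1
L[1]='g': occ=0, LF[1]=C('g')+0=3+0=3
L[2]='s': occ=0, LF[2]=C('s')+0=8+0=8
L[3]='n': occ=0, LF[3]=C('n')+0=6+0=6
L[4]='l': occ=0, LF[4]=C('l')+0=5+0=5
L[5]='p': occ=0, LF[5]=C('p')+0=7+0=7
L[6]='i': occ=0, LF[6]=C('i')+0=4+0=4
L[7]='a': occ=0, LF[7]=C('a')+0=2+0=2
L[8]='$': occ=0, LF[8]=C('$')+0=0+0=0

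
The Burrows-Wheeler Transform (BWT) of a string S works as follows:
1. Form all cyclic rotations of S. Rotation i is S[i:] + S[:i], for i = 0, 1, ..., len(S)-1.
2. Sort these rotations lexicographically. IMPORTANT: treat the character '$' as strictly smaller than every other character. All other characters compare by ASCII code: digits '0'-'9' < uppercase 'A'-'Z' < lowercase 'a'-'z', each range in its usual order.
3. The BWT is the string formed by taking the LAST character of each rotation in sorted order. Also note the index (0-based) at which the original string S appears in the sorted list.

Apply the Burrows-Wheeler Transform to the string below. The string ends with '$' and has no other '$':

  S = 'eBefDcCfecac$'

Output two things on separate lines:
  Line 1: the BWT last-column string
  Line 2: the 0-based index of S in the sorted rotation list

All 13 rotations (rotation i = S[i:]+S[:i]):
  rot[0] = eBefDcCfecac$
  rot[1] = BefDcCfecac$e
  rot[2] = efDcCfecac$eB
  rot[3] = fDcCfecac$eBe
  rot[4] = DcCfecac$eBef
  rot[5] = cCfecac$eBefD
  rot[6] = Cfecac$eBefDc
  rot[7] = fecac$eBefDcC
  rot[8] = ecac$eBefDcCf
  rot[9] = cac$eBefDcCfe
  rot[10] = ac$eBefDcCfec
  rot[11] = c$eBefDcCfeca
  rot[12] = $eBefDcCfecac
Sorted (with $ < everything):
  sorted[0] = $eBefDcCfecac  (last char: 'c')
  sorted[1] = BefDcCfecac$e  (last char: 'e')
  sorted[2] = Cfecac$eBefDc  (last char: 'c')
  sorted[3] = DcCfecac$eBef  (last char: 'f')
  sorted[4] = ac$eBefDcCfec  (last char: 'c')
  sorted[5] = c$eBefDcCfeca  (last char: 'a')
  sorted[6] = cCfecac$eBefD  (last char: 'D')
  sorted[7] = cac$eBefDcCfe  (last char: 'e')
  sorted[8] = eBefDcCfecac$  (last char: '$')
  sorted[9] = ecac$eBefDcCf  (last char: 'f')
  sorted[10] = efDcCfecac$eB  (last char: 'B')
  sorted[11] = fDcCfecac$eBe  (last char: 'e')
  sorted[12] = fecac$eBefDcC  (last char: 'C')
Last column: cecfcaDe$fBeC
Original string S is at sorted index 8

Answer: cecfcaDe$fBeC
8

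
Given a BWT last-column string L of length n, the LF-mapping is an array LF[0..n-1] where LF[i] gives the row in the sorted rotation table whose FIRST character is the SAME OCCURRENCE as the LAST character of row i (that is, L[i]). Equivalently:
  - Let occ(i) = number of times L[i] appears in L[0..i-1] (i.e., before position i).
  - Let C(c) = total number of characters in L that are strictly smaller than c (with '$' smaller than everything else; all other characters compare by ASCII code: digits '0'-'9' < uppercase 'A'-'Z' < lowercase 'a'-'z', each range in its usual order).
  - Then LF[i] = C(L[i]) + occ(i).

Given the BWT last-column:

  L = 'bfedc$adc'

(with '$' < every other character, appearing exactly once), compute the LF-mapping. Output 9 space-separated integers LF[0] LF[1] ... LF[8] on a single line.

Char counts: '$':1, 'a':1, 'b':1, 'c':2, 'd':2, 'e':1, 'f':1
C (first-col start): C('$')=0, C('a')=1, C('b')=2, C('c')=3, C('d')=5, C('e')=7, C('f')=8
L[0]='b': occ=0, LF[0]=C('b')+0=2+0=2
L[1]='f': occ=0, LF[1]=C('f')+0=8+0=8
L[2]='e': occ=0, LF[2]=C('e')+0=7+0=7
L[3]='d': occ=0, LF[3]=C('d')+0=5+0=5
L[4]='c': occ=0, LF[4]=C('c')+0=3+0=3
L[5]='$': occ=0, LF[5]=C('$')+0=0+0=0
L[6]='a': occ=0, LF[6]=C('a')+0=1+0=1
L[7]='d': occ=1, LF[7]=C('d')+1=5+1=6
L[8]='c': occ=1, LF[8]=C('c')+1=3+1=4

Answer: 2 8 7 5 3 0 1 6 4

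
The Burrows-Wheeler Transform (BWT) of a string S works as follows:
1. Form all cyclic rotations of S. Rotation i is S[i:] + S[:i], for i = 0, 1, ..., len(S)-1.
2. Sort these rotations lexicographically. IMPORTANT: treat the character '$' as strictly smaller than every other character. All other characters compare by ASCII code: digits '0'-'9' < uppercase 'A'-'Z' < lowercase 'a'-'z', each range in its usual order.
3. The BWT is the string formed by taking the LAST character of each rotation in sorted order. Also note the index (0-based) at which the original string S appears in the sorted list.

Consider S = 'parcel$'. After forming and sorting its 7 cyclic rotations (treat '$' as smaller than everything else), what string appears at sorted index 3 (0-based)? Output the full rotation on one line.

All 7 rotations (rotation i = S[i:]+S[:i]):
  rot[0] = parcel$
  rot[1] = arcel$p
  rot[2] = rcel$pa
  rot[3] = cel$par
  rot[4] = el$parc
  rot[5] = l$parce
  rot[6] = $parcel
Sorted (with $ < everything):
  sorted[0] = $parcel
  sorted[1] = arcel$p
  sorted[2] = cel$par
  sorted[3] = el$parc
  sorted[4] = l$parce
  sorted[5] = parcel$
  sorted[6] = rcel$pa
sorted[3] = el$parc

Answer: el$parc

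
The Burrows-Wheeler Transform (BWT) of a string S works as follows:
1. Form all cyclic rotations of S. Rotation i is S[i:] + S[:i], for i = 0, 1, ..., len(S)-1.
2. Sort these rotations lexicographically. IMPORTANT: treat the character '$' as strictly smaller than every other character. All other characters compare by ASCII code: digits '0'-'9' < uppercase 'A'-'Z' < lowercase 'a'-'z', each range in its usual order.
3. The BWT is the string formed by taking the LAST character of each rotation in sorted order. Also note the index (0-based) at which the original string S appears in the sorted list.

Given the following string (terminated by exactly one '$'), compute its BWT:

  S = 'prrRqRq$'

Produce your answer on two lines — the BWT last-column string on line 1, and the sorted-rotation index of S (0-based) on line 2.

Answer: qqr$RRrp
3

Derivation:
All 8 rotations (rotation i = S[i:]+S[:i]):
  rot[0] = prrRqRq$
  rot[1] = rrRqRq$p
  rot[2] = rRqRq$pr
  rot[3] = RqRq$prr
  rot[4] = qRq$prrR
  rot[5] = Rq$prrRq
  rot[6] = q$prrRqR
  rot[7] = $prrRqRq
Sorted (with $ < everything):
  sorted[0] = $prrRqRq  (last char: 'q')
  sorted[1] = Rq$prrRq  (last char: 'q')
  sorted[2] = RqRq$prr  (last char: 'r')
  sorted[3] = prrRqRq$  (last char: '$')
  sorted[4] = q$prrRqR  (last char: 'R')
  sorted[5] = qRq$prrR  (last char: 'R')
  sorted[6] = rRqRq$pr  (last char: 'r')
  sorted[7] = rrRqRq$p  (last char: 'p')
Last column: qqr$RRrp
Original string S is at sorted index 3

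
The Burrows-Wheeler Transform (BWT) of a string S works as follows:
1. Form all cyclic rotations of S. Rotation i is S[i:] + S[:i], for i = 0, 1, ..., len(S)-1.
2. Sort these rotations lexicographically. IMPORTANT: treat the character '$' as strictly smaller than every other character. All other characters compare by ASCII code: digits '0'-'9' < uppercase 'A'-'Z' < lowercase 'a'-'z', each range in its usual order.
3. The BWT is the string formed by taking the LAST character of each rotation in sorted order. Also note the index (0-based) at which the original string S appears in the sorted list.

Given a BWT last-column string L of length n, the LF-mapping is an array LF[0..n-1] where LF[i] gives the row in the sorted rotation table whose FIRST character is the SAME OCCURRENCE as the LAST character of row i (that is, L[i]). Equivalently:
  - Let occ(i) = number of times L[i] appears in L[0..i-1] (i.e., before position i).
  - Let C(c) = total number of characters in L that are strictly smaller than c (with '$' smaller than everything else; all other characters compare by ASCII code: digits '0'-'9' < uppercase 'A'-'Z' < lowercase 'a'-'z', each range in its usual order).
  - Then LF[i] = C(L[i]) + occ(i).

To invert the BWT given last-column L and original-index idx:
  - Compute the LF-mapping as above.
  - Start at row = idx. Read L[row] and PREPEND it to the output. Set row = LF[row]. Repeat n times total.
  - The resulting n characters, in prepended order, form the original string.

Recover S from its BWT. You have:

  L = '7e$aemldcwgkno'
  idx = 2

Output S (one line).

Answer: acknowledgme7$

Derivation:
LF mapping: 1 5 0 2 6 10 9 4 3 13 7 8 11 12
Walk LF starting at row 2, prepending L[row]:
  step 1: row=2, L[2]='$', prepend. Next row=LF[2]=0
  step 2: row=0, L[0]='7', prepend. Next row=LF[0]=1
  step 3: row=1, L[1]='e', prepend. Next row=LF[1]=5
  step 4: row=5, L[5]='m', prepend. Next row=LF[5]=10
  step 5: row=10, L[10]='g', prepend. Next row=LF[10]=7
  step 6: row=7, L[7]='d', prepend. Next row=LF[7]=4
  step 7: row=4, L[4]='e', prepend. Next row=LF[4]=6
  step 8: row=6, L[6]='l', prepend. Next row=LF[6]=9
  step 9: row=9, L[9]='w', prepend. Next row=LF[9]=13
  step 10: row=13, L[13]='o', prepend. Next row=LF[13]=12
  step 11: row=12, L[12]='n', prepend. Next row=LF[12]=11
  step 12: row=11, L[11]='k', prepend. Next row=LF[11]=8
  step 13: row=8, L[8]='c', prepend. Next row=LF[8]=3
  step 14: row=3, L[3]='a', prepend. Next row=LF[3]=2
Reversed output: acknowledgme7$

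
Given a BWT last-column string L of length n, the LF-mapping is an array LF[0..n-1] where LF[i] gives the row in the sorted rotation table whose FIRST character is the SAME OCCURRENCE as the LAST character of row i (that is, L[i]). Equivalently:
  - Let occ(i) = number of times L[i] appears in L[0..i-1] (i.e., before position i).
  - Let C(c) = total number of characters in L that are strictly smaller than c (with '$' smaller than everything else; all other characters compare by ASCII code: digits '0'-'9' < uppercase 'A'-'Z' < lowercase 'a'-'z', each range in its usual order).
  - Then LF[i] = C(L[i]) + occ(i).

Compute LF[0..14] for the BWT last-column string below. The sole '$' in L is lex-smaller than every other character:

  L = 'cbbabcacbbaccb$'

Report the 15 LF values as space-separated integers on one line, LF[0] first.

Answer: 10 4 5 1 6 11 2 12 7 8 3 13 14 9 0

Derivation:
Char counts: '$':1, 'a':3, 'b':6, 'c':5
C (first-col start): C('$')=0, C('a')=1, C('b')=4, C('c')=10
L[0]='c': occ=0, LF[0]=C('c')+0=10+0=10
L[1]='b': occ=0, LF[1]=C('b')+0=4+0=4
L[2]='b': occ=1, LF[2]=C('b')+1=4+1=5
L[3]='a': occ=0, LF[3]=C('a')+0=1+0=1
L[4]='b': occ=2, LF[4]=C('b')+2=4+2=6
L[5]='c': occ=1, LF[5]=C('c')+1=10+1=11
L[6]='a': occ=1, LF[6]=C('a')+1=1+1=2
L[7]='c': occ=2, LF[7]=C('c')+2=10+2=12
L[8]='b': occ=3, LF[8]=C('b')+3=4+3=7
L[9]='b': occ=4, LF[9]=C('b')+4=4+4=8
L[10]='a': occ=2, LF[10]=C('a')+2=1+2=3
L[11]='c': occ=3, LF[11]=C('c')+3=10+3=13
L[12]='c': occ=4, LF[12]=C('c')+4=10+4=14
L[13]='b': occ=5, LF[13]=C('b')+5=4+5=9
L[14]='$': occ=0, LF[14]=C('$')+0=0+0=0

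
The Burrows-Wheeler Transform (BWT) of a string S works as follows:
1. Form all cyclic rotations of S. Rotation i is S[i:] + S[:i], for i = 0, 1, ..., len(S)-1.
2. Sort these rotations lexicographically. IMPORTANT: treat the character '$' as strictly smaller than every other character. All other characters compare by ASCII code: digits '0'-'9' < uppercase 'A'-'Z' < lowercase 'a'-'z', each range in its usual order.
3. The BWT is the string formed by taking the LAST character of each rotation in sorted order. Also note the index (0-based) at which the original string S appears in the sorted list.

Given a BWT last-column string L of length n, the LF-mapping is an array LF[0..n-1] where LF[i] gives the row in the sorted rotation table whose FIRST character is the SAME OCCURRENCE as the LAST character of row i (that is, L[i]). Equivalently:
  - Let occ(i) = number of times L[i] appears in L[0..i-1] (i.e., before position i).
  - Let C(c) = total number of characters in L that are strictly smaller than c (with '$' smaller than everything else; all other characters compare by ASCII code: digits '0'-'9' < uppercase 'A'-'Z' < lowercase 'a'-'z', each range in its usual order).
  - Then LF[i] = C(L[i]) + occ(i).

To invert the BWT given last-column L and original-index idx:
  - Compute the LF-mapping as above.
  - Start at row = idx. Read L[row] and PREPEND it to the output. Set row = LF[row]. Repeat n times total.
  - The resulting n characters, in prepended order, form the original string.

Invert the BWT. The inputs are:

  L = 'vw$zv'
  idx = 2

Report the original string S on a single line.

Answer: vzwv$

Derivation:
LF mapping: 1 3 0 4 2
Walk LF starting at row 2, prepending L[row]:
  step 1: row=2, L[2]='$', prepend. Next row=LF[2]=0
  step 2: row=0, L[0]='v', prepend. Next row=LF[0]=1
  step 3: row=1, L[1]='w', prepend. Next row=LF[1]=3
  step 4: row=3, L[3]='z', prepend. Next row=LF[3]=4
  step 5: row=4, L[4]='v', prepend. Next row=LF[4]=2
Reversed output: vzwv$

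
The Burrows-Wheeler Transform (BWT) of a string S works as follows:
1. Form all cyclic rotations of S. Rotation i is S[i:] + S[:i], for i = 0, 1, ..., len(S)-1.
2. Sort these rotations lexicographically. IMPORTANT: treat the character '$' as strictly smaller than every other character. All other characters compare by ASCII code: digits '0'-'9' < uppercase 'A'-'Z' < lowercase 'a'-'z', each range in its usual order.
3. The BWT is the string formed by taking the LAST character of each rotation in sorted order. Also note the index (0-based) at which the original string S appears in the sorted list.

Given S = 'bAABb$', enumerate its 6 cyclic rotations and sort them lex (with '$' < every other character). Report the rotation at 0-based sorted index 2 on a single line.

Answer: ABb$bA

Derivation:
All 6 rotations (rotation i = S[i:]+S[:i]):
  rot[0] = bAABb$
  rot[1] = AABb$b
  rot[2] = ABb$bA
  rot[3] = Bb$bAA
  rot[4] = b$bAAB
  rot[5] = $bAABb
Sorted (with $ < everything):
  sorted[0] = $bAABb
  sorted[1] = AABb$b
  sorted[2] = ABb$bA
  sorted[3] = Bb$bAA
  sorted[4] = b$bAAB
  sorted[5] = bAABb$
sorted[2] = ABb$bA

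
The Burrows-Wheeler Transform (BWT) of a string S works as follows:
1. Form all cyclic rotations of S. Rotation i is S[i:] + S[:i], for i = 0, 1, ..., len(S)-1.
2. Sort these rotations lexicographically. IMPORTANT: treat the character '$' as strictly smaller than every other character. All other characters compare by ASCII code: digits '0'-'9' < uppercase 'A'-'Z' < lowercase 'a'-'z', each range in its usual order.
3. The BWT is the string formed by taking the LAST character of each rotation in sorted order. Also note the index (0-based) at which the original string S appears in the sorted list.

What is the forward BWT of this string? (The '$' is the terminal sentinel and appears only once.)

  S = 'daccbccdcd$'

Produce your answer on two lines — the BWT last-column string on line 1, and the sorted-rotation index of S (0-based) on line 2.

Answer: ddccabdcc$c
9

Derivation:
All 11 rotations (rotation i = S[i:]+S[:i]):
  rot[0] = daccbccdcd$
  rot[1] = accbccdcd$d
  rot[2] = ccbccdcd$da
  rot[3] = cbccdcd$dac
  rot[4] = bccdcd$dacc
  rot[5] = ccdcd$daccb
  rot[6] = cdcd$daccbc
  rot[7] = dcd$daccbcc
  rot[8] = cd$daccbccd
  rot[9] = d$daccbccdc
  rot[10] = $daccbccdcd
Sorted (with $ < everything):
  sorted[0] = $daccbccdcd  (last char: 'd')
  sorted[1] = accbccdcd$d  (last char: 'd')
  sorted[2] = bccdcd$dacc  (last char: 'c')
  sorted[3] = cbccdcd$dac  (last char: 'c')
  sorted[4] = ccbccdcd$da  (last char: 'a')
  sorted[5] = ccdcd$daccb  (last char: 'b')
  sorted[6] = cd$daccbccd  (last char: 'd')
  sorted[7] = cdcd$daccbc  (last char: 'c')
  sorted[8] = d$daccbccdc  (last char: 'c')
  sorted[9] = daccbccdcd$  (last char: '$')
  sorted[10] = dcd$daccbcc  (last char: 'c')
Last column: ddccabdcc$c
Original string S is at sorted index 9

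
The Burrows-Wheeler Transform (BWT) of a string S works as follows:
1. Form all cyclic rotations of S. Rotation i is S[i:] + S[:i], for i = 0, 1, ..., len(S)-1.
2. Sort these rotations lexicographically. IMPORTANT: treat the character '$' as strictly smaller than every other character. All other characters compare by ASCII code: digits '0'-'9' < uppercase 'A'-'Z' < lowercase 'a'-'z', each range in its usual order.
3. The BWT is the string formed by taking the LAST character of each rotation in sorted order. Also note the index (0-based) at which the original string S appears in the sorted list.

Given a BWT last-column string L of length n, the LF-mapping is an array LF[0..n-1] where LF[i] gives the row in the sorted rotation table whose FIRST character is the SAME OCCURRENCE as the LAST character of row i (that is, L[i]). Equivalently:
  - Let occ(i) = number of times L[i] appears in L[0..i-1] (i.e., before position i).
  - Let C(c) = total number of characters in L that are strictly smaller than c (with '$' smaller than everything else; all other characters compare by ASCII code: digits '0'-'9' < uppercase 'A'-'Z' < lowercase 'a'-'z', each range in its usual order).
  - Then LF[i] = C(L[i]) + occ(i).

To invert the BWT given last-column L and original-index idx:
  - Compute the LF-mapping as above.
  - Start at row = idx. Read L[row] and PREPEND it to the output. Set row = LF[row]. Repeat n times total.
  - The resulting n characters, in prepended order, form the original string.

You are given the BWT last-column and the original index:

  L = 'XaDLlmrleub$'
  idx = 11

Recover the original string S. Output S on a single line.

Answer: umbrellaDLX$

Derivation:
LF mapping: 3 4 1 2 7 9 10 8 6 11 5 0
Walk LF starting at row 11, prepending L[row]:
  step 1: row=11, L[11]='$', prepend. Next row=LF[11]=0
  step 2: row=0, L[0]='X', prepend. Next row=LF[0]=3
  step 3: row=3, L[3]='L', prepend. Next row=LF[3]=2
  step 4: row=2, L[2]='D', prepend. Next row=LF[2]=1
  step 5: row=1, L[1]='a', prepend. Next row=LF[1]=4
  step 6: row=4, L[4]='l', prepend. Next row=LF[4]=7
  step 7: row=7, L[7]='l', prepend. Next row=LF[7]=8
  step 8: row=8, L[8]='e', prepend. Next row=LF[8]=6
  step 9: row=6, L[6]='r', prepend. Next row=LF[6]=10
  step 10: row=10, L[10]='b', prepend. Next row=LF[10]=5
  step 11: row=5, L[5]='m', prepend. Next row=LF[5]=9
  step 12: row=9, L[9]='u', prepend. Next row=LF[9]=11
Reversed output: umbrellaDLX$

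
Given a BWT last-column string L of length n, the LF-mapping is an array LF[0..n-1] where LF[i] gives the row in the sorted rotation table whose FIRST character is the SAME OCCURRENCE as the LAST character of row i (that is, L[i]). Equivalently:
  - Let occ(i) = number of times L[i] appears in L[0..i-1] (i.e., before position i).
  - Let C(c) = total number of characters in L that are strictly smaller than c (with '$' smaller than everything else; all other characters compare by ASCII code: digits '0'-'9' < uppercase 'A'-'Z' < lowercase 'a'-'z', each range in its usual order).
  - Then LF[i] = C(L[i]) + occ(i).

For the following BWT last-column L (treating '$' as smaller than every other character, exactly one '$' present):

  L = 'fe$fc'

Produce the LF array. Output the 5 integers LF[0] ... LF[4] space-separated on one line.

Char counts: '$':1, 'c':1, 'e':1, 'f':2
C (first-col start): C('$')=0, C('c')=1, C('e')=2, C('f')=3
L[0]='f': occ=0, LF[0]=C('f')+0=3+0=3
L[1]='e': occ=0, LF[1]=C('e')+0=2+0=2
L[2]='$': occ=0, LF[2]=C('$')+0=0+0=0
L[3]='f': occ=1, LF[3]=C('f')+1=3+1=4
L[4]='c': occ=0, LF[4]=C('c')+0=1+0=1

Answer: 3 2 0 4 1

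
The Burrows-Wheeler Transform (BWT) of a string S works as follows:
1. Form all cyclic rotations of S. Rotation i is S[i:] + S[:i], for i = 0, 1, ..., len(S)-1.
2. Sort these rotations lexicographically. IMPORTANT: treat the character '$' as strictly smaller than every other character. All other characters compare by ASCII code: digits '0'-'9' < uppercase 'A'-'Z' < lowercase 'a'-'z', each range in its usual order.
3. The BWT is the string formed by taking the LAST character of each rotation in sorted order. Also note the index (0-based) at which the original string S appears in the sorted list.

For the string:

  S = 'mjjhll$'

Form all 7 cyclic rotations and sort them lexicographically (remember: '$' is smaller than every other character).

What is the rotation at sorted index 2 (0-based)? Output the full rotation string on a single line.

All 7 rotations (rotation i = S[i:]+S[:i]):
  rot[0] = mjjhll$
  rot[1] = jjhll$m
  rot[2] = jhll$mj
  rot[3] = hll$mjj
  rot[4] = ll$mjjh
  rot[5] = l$mjjhl
  rot[6] = $mjjhll
Sorted (with $ < everything):
  sorted[0] = $mjjhll
  sorted[1] = hll$mjj
  sorted[2] = jhll$mj
  sorted[3] = jjhll$m
  sorted[4] = l$mjjhl
  sorted[5] = ll$mjjh
  sorted[6] = mjjhll$
sorted[2] = jhll$mj

Answer: jhll$mj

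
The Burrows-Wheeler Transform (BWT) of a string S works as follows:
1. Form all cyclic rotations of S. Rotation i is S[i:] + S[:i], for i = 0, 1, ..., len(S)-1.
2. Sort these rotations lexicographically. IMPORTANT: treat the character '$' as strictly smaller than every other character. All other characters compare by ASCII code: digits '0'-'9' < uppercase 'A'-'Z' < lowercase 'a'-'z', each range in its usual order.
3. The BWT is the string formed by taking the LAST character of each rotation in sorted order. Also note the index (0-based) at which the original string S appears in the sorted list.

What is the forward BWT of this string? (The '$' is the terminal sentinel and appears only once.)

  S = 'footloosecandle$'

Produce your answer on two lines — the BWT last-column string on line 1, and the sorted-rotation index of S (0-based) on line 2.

All 16 rotations (rotation i = S[i:]+S[:i]):
  rot[0] = footloosecandle$
  rot[1] = ootloosecandle$f
  rot[2] = otloosecandle$fo
  rot[3] = tloosecandle$foo
  rot[4] = loosecandle$foot
  rot[5] = oosecandle$footl
  rot[6] = osecandle$footlo
  rot[7] = secandle$footloo
  rot[8] = ecandle$footloos
  rot[9] = candle$footloose
  rot[10] = andle$footloosec
  rot[11] = ndle$footlooseca
  rot[12] = dle$footloosecan
  rot[13] = le$footloosecand
  rot[14] = e$footloosecandl
  rot[15] = $footloosecandle
Sorted (with $ < everything):
  sorted[0] = $footloosecandle  (last char: 'e')
  sorted[1] = andle$footloosec  (last char: 'c')
  sorted[2] = candle$footloose  (last char: 'e')
  sorted[3] = dle$footloosecan  (last char: 'n')
  sorted[4] = e$footloosecandl  (last char: 'l')
  sorted[5] = ecandle$footloos  (last char: 's')
  sorted[6] = footloosecandle$  (last char: '$')
  sorted[7] = le$footloosecand  (last char: 'd')
  sorted[8] = loosecandle$foot  (last char: 't')
  sorted[9] = ndle$footlooseca  (last char: 'a')
  sorted[10] = oosecandle$footl  (last char: 'l')
  sorted[11] = ootloosecandle$f  (last char: 'f')
  sorted[12] = osecandle$footlo  (last char: 'o')
  sorted[13] = otloosecandle$fo  (last char: 'o')
  sorted[14] = secandle$footloo  (last char: 'o')
  sorted[15] = tloosecandle$foo  (last char: 'o')
Last column: ecenls$dtalfoooo
Original string S is at sorted index 6

Answer: ecenls$dtalfoooo
6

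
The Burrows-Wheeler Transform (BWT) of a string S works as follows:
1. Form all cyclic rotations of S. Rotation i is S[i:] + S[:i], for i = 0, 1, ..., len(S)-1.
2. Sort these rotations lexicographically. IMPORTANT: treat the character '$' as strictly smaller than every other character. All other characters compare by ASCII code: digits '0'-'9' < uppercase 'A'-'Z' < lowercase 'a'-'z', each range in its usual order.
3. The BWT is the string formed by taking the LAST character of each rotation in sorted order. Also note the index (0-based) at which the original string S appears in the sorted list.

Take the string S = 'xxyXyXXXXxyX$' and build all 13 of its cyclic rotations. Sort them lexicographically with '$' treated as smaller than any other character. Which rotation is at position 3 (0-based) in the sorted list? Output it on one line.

All 13 rotations (rotation i = S[i:]+S[:i]):
  rot[0] = xxyXyXXXXxyX$
  rot[1] = xyXyXXXXxyX$x
  rot[2] = yXyXXXXxyX$xx
  rot[3] = XyXXXXxyX$xxy
  rot[4] = yXXXXxyX$xxyX
  rot[5] = XXXXxyX$xxyXy
  rot[6] = XXXxyX$xxyXyX
  rot[7] = XXxyX$xxyXyXX
  rot[8] = XxyX$xxyXyXXX
  rot[9] = xyX$xxyXyXXXX
  rot[10] = yX$xxyXyXXXXx
  rot[11] = X$xxyXyXXXXxy
  rot[12] = $xxyXyXXXXxyX
Sorted (with $ < everything):
  sorted[0] = $xxyXyXXXXxyX
  sorted[1] = X$xxyXyXXXXxy
  sorted[2] = XXXXxyX$xxyXy
  sorted[3] = XXXxyX$xxyXyX
  sorted[4] = XXxyX$xxyXyXX
  sorted[5] = XxyX$xxyXyXXX
  sorted[6] = XyXXXXxyX$xxy
  sorted[7] = xxyXyXXXXxyX$
  sorted[8] = xyX$xxyXyXXXX
  sorted[9] = xyXyXXXXxyX$x
  sorted[10] = yX$xxyXyXXXXx
  sorted[11] = yXXXXxyX$xxyX
  sorted[12] = yXyXXXXxyX$xx
sorted[3] = XXXxyX$xxyXyX

Answer: XXXxyX$xxyXyX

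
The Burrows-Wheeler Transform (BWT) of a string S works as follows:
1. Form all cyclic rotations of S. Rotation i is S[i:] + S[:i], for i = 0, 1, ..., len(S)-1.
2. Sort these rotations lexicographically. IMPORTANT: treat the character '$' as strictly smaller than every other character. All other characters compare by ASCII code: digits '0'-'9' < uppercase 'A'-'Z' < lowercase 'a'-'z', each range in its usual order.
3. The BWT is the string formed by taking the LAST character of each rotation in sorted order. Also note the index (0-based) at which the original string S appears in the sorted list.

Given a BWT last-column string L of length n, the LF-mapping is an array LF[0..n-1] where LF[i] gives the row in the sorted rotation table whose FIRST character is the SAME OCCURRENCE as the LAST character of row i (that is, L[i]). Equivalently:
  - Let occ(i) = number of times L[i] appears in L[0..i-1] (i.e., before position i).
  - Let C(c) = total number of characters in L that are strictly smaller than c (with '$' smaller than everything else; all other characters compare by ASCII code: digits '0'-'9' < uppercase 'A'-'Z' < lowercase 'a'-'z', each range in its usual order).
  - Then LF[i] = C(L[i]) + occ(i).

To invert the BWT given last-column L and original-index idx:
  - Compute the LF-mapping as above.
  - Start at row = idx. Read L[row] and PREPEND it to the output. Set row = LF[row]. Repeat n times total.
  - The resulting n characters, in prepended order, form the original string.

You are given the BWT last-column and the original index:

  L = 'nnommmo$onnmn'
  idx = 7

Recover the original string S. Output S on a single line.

LF mapping: 5 6 10 1 2 3 11 0 12 7 8 4 9
Walk LF starting at row 7, prepending L[row]:
  step 1: row=7, L[7]='$', prepend. Next row=LF[7]=0
  step 2: row=0, L[0]='n', prepend. Next row=LF[0]=5
  step 3: row=5, L[5]='m', prepend. Next row=LF[5]=3
  step 4: row=3, L[3]='m', prepend. Next row=LF[3]=1
  step 5: row=1, L[1]='n', prepend. Next row=LF[1]=6
  step 6: row=6, L[6]='o', prepend. Next row=LF[6]=11
  step 7: row=11, L[11]='m', prepend. Next row=LF[11]=4
  step 8: row=4, L[4]='m', prepend. Next row=LF[4]=2
  step 9: row=2, L[2]='o', prepend. Next row=LF[2]=10
  step 10: row=10, L[10]='n', prepend. Next row=LF[10]=8
  step 11: row=8, L[8]='o', prepend. Next row=LF[8]=12
  step 12: row=12, L[12]='n', prepend. Next row=LF[12]=9
  step 13: row=9, L[9]='n', prepend. Next row=LF[9]=7
Reversed output: nnonommonmmn$

Answer: nnonommonmmn$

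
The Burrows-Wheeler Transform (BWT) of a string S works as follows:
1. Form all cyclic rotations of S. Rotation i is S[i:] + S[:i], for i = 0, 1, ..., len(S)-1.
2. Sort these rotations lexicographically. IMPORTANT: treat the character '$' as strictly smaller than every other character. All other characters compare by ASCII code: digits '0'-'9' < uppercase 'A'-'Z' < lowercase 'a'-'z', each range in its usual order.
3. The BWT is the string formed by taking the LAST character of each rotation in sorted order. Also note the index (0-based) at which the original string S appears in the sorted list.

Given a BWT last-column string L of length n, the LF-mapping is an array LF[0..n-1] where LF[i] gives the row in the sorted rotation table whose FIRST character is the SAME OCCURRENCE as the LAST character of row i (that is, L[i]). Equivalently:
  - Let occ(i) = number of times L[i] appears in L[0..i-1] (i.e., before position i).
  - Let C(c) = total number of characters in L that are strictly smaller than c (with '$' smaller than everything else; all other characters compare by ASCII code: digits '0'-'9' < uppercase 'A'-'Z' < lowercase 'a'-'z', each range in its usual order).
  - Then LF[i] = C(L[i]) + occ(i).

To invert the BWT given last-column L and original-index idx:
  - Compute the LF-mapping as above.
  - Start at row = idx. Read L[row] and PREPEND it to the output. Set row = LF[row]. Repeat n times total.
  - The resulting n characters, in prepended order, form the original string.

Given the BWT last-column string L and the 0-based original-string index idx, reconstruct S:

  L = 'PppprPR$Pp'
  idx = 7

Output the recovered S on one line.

LF mapping: 1 5 6 7 9 2 4 0 3 8
Walk LF starting at row 7, prepending L[row]:
  step 1: row=7, L[7]='$', prepend. Next row=LF[7]=0
  step 2: row=0, L[0]='P', prepend. Next row=LF[0]=1
  step 3: row=1, L[1]='p', prepend. Next row=LF[1]=5
  step 4: row=5, L[5]='P', prepend. Next row=LF[5]=2
  step 5: row=2, L[2]='p', prepend. Next row=LF[2]=6
  step 6: row=6, L[6]='R', prepend. Next row=LF[6]=4
  step 7: row=4, L[4]='r', prepend. Next row=LF[4]=9
  step 8: row=9, L[9]='p', prepend. Next row=LF[9]=8
  step 9: row=8, L[8]='P', prepend. Next row=LF[8]=3
  step 10: row=3, L[3]='p', prepend. Next row=LF[3]=7
Reversed output: pPprRpPpP$

Answer: pPprRpPpP$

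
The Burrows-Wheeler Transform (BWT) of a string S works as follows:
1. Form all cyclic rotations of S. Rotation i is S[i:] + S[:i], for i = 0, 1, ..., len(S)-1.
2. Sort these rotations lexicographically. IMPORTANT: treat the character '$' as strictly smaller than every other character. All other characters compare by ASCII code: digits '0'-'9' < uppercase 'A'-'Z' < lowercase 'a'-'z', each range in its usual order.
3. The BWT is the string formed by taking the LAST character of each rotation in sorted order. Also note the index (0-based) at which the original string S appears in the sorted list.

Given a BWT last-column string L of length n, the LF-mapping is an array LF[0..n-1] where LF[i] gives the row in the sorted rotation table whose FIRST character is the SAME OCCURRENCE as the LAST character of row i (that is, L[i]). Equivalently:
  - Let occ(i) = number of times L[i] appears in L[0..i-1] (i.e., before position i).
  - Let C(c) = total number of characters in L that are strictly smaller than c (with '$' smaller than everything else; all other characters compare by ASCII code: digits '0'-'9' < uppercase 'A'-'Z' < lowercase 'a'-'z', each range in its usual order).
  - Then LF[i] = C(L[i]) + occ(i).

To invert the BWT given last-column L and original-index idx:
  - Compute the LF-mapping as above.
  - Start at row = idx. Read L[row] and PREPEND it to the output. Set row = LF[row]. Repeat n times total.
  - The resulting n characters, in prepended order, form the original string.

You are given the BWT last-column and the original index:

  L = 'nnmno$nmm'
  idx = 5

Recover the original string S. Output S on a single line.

Answer: nmmnnmon$

Derivation:
LF mapping: 4 5 1 6 8 0 7 2 3
Walk LF starting at row 5, prepending L[row]:
  step 1: row=5, L[5]='$', prepend. Next row=LF[5]=0
  step 2: row=0, L[0]='n', prepend. Next row=LF[0]=4
  step 3: row=4, L[4]='o', prepend. Next row=LF[4]=8
  step 4: row=8, L[8]='m', prepend. Next row=LF[8]=3
  step 5: row=3, L[3]='n', prepend. Next row=LF[3]=6
  step 6: row=6, L[6]='n', prepend. Next row=LF[6]=7
  step 7: row=7, L[7]='m', prepend. Next row=LF[7]=2
  step 8: row=2, L[2]='m', prepend. Next row=LF[2]=1
  step 9: row=1, L[1]='n', prepend. Next row=LF[1]=5
Reversed output: nmmnnmon$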